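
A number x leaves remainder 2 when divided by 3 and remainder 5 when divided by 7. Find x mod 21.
M = 3 × 7 = 21. M₁ = 7, y₁ ≡ 1 mod 3. M₂ = 3, y₂ ≡ 5 mod 7. x = 2×7×1 + 5×3×5 ≡ 5 mod 21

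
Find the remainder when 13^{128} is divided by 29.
By Fermat: 13^{28} ≡ 1 (mod 29). 128 = 4×28 + 16. So 13^{128} ≡ 13^{16} ≡ 24 (mod 29)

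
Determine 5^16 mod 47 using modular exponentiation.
By repeated squaring (mod 47): 5^{1}≡5, 5^{2}≡25, 5^{4}≡14, 5^{8}≡8, 5^{16}≡17. So 5^{16} ≡ 17 (mod 47)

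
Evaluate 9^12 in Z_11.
Using Fermat: 9^{10} ≡ 1 (mod 11). 12 ≡ 2 (mod 10). So 9^{12} ≡ 9^{2} ≡ 4 (mod 11)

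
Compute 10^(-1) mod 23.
Since 23 is prime, by Fermat 10^(-1) ≡ 10^{21} ≡ 7 mod 23. Verify: 10 × 7 = 70 ≡ 1 mod 23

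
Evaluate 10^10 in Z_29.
By repeated squaring mod 29: 10^{1}≡10, 10^{2}≡13, 10^{4}≡24, 10^{8}≡25. Then 10^{10} = 10^{8+2} ≡ 25 × 13 ≡ 6 mod 29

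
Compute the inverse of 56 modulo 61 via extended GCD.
Extended GCD: 56(12) + 61(-11) = 1. So 56^(-1) ≡ 12 mod 61. Verify: 56 × 12 = 672 ≡ 1 mod 61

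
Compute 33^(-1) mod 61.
Since 61 is prime, by Fermat 33^(-1) ≡ 33^{59} ≡ 37 mod 61. Verify: 33 × 37 = 1221 ≡ 1 mod 61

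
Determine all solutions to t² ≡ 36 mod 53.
The square roots of 36 mod 53 are 47 and 6. Verify: 47² = 2209 ≡ 36 mod 53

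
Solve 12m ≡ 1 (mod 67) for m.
Since 67 is prime, by Fermat 12^(-1) ≡ 12^{65} ≡ 28 (mod 67). Verify: 12 × 28 = 336 ≡ 1 (mod 67)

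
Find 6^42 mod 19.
Using Fermat: 6^{18} ≡ 1 mod 19. 42 ≡ 6 mod 18. So 6^{42} ≡ 6^{6} ≡ 11 mod 19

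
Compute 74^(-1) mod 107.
Since 107 is prime, by Fermat 74^(-1) ≡ 74^{105} ≡ 94 mod 107. Verify: 74 × 94 = 6956 ≡ 1 mod 107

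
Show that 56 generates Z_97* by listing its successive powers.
56^1, 56^2, ..., 56^{96} mod 97: [56, 32, 46, 54, 17, 79, 59, 6, 45, 95, 82, 33, 5, 86, 63, 36, 76, 85, 7, 4, 30, 31, 87, 22, 68, 25, 42, 24, 83, 89, 37, 35, 20, 53, 58, 47, 13, 49, 28, 16, 23, 27, 57, 88, 78, 3, 71, 96, 41, 65, 51, 43, 80, 18, 38, 91, 52, 2, 15, 64, 92, 11, 34, 61, 21, 12, 90, 93, 67, 66, 10, 75, 29, 72, 55, 73, 14, 8, 60, 62, 77, 44, 39, 50, 84, 48, 69, 81, 74, 70, 40, 9, 19, 94, 26, 1]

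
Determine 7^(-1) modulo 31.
Since 31 is prime, by Fermat 7^(-1) ≡ 7^{29} ≡ 9 (mod 31). Verify: 7 × 9 = 63 ≡ 1 (mod 31)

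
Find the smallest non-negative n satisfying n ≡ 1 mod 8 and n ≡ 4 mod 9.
M = 8 × 9 = 72. M₁ = 9, y₁ ≡ 1 mod 8. M₂ = 8, y₂ ≡ 8 mod 9. n = 1×9×1 + 4×8×8 ≡ 49 mod 72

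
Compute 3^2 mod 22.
3^{2} = 9 ≡ 9 mod 22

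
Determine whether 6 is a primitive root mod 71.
6^{35} ≡ 1 (mod 71) and 35 < 70, so ord_71(6) = 35 ≠ 70 and 6 is not a primitive root.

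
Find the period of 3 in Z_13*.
Powers of 3 mod 13: 3^1≡3, 3^2≡9, 3^3≡1. So the order of 3 is 3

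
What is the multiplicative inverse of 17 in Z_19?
Since 19 is prime, by Fermat 17^(-1) ≡ 17^{17} ≡ 9 (mod 19). Verify: 17 × 9 = 153 ≡ 1 (mod 19)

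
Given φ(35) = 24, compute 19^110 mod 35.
By Euler: 19^{24} ≡ 1 (mod 35) since gcd(19, 35) = 1. 110 = 4×24 + 14. So 19^{110} ≡ 19^{14} ≡ 11 (mod 35)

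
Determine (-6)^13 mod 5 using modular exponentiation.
Using Fermat: (-6)^{4} ≡ 1 (mod 5). 13 ≡ 1 (mod 4). So (-6)^{13} ≡ (-6)^{1} ≡ 4 (mod 5)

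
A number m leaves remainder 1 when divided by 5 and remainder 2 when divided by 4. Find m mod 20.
M = 5 × 4 = 20. M₁ = 4, y₁ ≡ 4 mod 5. M₂ = 5, y₂ ≡ 1 mod 4. m = 1×4×4 + 2×5×1 ≡ 6 mod 20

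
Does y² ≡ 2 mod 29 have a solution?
By Euler's criterion: 2^{14} ≡ 28 mod 29. Since this equals -1 (≡ 28), 2 is not a QR.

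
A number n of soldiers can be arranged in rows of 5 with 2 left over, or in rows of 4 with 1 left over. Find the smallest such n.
M = 5 × 4 = 20. M₁ = 4, y₁ ≡ 4 mod 5. M₂ = 5, y₂ ≡ 1 mod 4. n = 2×4×4 + 1×5×1 ≡ 17 mod 20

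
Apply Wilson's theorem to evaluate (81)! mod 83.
(82)! = (81)! × (82) ≡ -1 mod 83. So (81)! ≡ -1 × (82)^(-1) ≡ (-1)×(-1) = 1 mod 83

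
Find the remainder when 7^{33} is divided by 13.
By Fermat: 7^{12} ≡ 1 mod 13. 33 = 2×12 + 9. So 7^{33} ≡ 7^{9} ≡ 8 mod 13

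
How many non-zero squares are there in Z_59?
Exactly half the non-zero residues mod a prime are QRs: (59-1)/2 = 29.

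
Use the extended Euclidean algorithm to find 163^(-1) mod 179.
Extended GCD: 163(-56) + 179(51) = 1. So 163^(-1) ≡ -56 ≡ 123 (mod 179). Verify: 163 × 123 = 20049 ≡ 1 (mod 179)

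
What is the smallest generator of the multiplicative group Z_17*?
g = 3. Powers: [3, 9, 10, 13, 5, 15, 11, 16, ...] generates all 16 non-zero residues.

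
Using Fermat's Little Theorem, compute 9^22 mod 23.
By Fermat's Little Theorem, 9^{22} ≡ 1 mod 23 since 23 is prime and gcd(9, 23) = 1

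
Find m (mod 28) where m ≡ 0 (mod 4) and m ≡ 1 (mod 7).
M = 4 × 7 = 28. M₁ = 7, y₁ ≡ 3 (mod 4). M₂ = 4, y₂ ≡ 2 (mod 7). m = 0×7×3 + 1×4×2 ≡ 8 (mod 28)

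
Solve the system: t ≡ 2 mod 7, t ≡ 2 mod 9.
M = 7 × 9 = 63. M₁ = 9, y₁ ≡ 4 mod 7. M₂ = 7, y₂ ≡ 4 mod 9. t = 2×9×4 + 2×7×4 ≡ 2 mod 63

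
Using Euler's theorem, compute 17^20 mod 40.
By Euler: 17^{16} ≡ 1 (mod 40) since gcd(17, 40) = 1. 20 = 1×16 + 4. So 17^{20} ≡ 17^{4} ≡ 1 (mod 40)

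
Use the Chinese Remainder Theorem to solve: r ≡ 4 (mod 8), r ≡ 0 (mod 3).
M = 8 × 3 = 24. M₁ = 3, y₁ ≡ 3 (mod 8). M₂ = 8, y₂ ≡ 2 (mod 3). r = 4×3×3 + 0×8×2 ≡ 12 (mod 24)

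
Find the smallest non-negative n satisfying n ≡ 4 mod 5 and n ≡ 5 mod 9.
M = 5 × 9 = 45. M₁ = 9, y₁ ≡ 4 mod 5. M₂ = 5, y₂ ≡ 2 mod 9. n = 4×9×4 + 5×5×2 ≡ 14 mod 45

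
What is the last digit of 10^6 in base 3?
Using Fermat: 10^{2} ≡ 1 (mod 3). 6 ≡ 0 (mod 2). So 10^{6} ≡ 10^{0} ≡ 1 (mod 3)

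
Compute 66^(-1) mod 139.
Since 139 is prime, by Fermat 66^(-1) ≡ 66^{137} ≡ 99 mod 139. Verify: 66 × 99 = 6534 ≡ 1 mod 139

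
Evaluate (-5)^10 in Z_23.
By repeated squaring mod 23: (-5)^{1}≡18, (-5)^{2}≡2, (-5)^{4}≡4, (-5)^{8}≡16. Then (-5)^{10} = (-5)^{8+2} ≡ 16 × 2 ≡ 9 mod 23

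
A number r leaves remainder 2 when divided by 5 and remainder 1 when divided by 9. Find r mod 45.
M = 5 × 9 = 45. M₁ = 9, y₁ ≡ 4 mod 5. M₂ = 5, y₂ ≡ 2 mod 9. r = 2×9×4 + 1×5×2 ≡ 37 mod 45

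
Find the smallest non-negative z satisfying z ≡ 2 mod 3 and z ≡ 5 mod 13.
M = 3 × 13 = 39. M₁ = 13, y₁ ≡ 1 mod 3. M₂ = 3, y₂ ≡ 9 mod 13. z = 2×13×1 + 5×3×9 ≡ 5 mod 39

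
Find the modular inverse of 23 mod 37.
Since 37 is prime, by Fermat 23^(-1) ≡ 23^{35} ≡ 29 (mod 37). Verify: 23 × 29 = 667 ≡ 1 (mod 37)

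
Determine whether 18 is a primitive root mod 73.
18^{18} ≡ 1 (mod 73) and 18 < 72, so ord_73(18) = 18 ≠ 72 and 18 is not a primitive root.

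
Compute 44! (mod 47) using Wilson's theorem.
(46)! = (44)! × (45) × (46) ≡ -1 (mod 47). So (44)! ≡ -1 × [(46)(45)]^(-1) ≡ 23 (mod 47)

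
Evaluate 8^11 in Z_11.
Using Fermat: 8^{10} ≡ 1 (mod 11). 11 ≡ 1 (mod 10). So 8^{11} ≡ 8^{1} ≡ 8 (mod 11)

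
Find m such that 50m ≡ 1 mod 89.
Since 89 is prime, by Fermat 50^(-1) ≡ 50^{87} ≡ 73 mod 89. Verify: 50 × 73 = 3650 ≡ 1 mod 89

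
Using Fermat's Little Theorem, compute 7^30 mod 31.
By Fermat's Little Theorem, 7^{30} ≡ 1 mod 31 since 31 is prime and gcd(7, 31) = 1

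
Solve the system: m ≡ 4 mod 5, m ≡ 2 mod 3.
M = 5 × 3 = 15. M₁ = 3, y₁ ≡ 2 mod 5. M₂ = 5, y₂ ≡ 2 mod 3. m = 4×3×2 + 2×5×2 ≡ 14 mod 15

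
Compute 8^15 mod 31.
By repeated squaring (mod 31): 8^{1}≡8, 8^{2}≡2, 8^{4}≡4, 8^{8}≡16. Then 8^{15} = 8^{8+4+2+1} ≡ 16 × 4 × 2 × 8 ≡ 1 (mod 31)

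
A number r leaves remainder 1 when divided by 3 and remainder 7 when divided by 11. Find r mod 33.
M = 3 × 11 = 33. M₁ = 11, y₁ ≡ 2 mod 3. M₂ = 3, y₂ ≡ 4 mod 11. r = 1×11×2 + 7×3×4 ≡ 7 mod 33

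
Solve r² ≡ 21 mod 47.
The square roots of 21 mod 47 are 16 and 31. Verify: 16² = 256 ≡ 21 mod 47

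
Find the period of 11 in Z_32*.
Powers of 11 mod 32: 11^1≡11, 11^2≡25, 11^3≡19, 11^4≡17, 11^5≡27, 11^6≡9, 11^7≡3, 11^8≡1. ord_32(11) = 8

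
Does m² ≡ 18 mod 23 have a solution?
By Euler's criterion: 18^{11} ≡ 1 mod 23. Since this equals 1, 18 is a QR.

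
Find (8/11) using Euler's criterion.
(8/11) = 8^{5} mod 11 = -1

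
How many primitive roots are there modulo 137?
Number of primitive roots mod 137 = φ(p-1) = φ(136) = 64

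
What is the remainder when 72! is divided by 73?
By Wilson's theorem, (72)! ≡ -1 ≡ 72 mod 73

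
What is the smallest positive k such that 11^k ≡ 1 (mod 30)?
Powers of 11 mod 30: 11^1≡11, 11^2≡1. ord_30(11) = 2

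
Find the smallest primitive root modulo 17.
g = 3. For each prime q|16: 3^{8}≡16, none ≡ 1, so ord_17(3) = 16 and 3 is a primitive root.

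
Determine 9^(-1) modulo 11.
Since 11 is prime, by Fermat 9^(-1) ≡ 9^{9} ≡ 5 (mod 11). Verify: 9 × 5 = 45 ≡ 1 (mod 11)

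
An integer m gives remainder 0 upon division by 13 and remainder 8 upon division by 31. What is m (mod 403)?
M = 13 × 31 = 403. M₁ = 31, y₁ ≡ 8 (mod 13). M₂ = 13, y₂ ≡ 12 (mod 31). m = 0×31×8 + 8×13×12 ≡ 39 (mod 403)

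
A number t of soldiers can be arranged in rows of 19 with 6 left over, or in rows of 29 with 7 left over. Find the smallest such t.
M = 19 × 29 = 551. M₁ = 29, y₁ ≡ 2 (mod 19). M₂ = 19, y₂ ≡ 26 (mod 29). t = 6×29×2 + 7×19×26 ≡ 500 (mod 551)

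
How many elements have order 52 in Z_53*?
There are φ(53-1) = φ(52) = 24 primitive roots modulo 53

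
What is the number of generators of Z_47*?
A prime p has φ(p-1) primitive roots; here φ(46) = 22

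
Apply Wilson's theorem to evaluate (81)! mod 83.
(82)! = (81)! × (82) ≡ -1 (mod 83). So (81)! ≡ -1 × (82)^(-1) ≡ (-1)×(-1) = 1 (mod 83)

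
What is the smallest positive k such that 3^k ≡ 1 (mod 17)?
Powers of 3 mod 17: 3^1≡3, 3^2≡9, 3^3≡10, 3^4≡13, 3^5≡5, 3^6≡15, 3^7≡11, 3^8≡16, 3^9≡14, 3^10≡8, 3^11≡7, 3^12≡4, 3^13≡12, 3^14≡2, 3^15≡6, 3^16≡1. Order = 16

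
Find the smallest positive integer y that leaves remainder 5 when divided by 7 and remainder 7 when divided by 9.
M = 7 × 9 = 63. M₁ = 9, y₁ ≡ 4 mod 7. M₂ = 7, y₂ ≡ 4 mod 9. y = 5×9×4 + 7×7×4 ≡ 61 mod 63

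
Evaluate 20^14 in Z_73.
By repeated squaring mod 73: 20^{1}≡20, 20^{2}≡35, 20^{4}≡57, 20^{8}≡37. Then 20^{14} = 20^{8+4+2} ≡ 37 × 57 × 35 ≡ 12 mod 73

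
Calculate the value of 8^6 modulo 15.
By repeated squaring (mod 15): 8^{1}≡8, 8^{2}≡4, 8^{4}≡1. Then 8^{6} = 8^{4+2} ≡ 1 × 4 ≡ 4 (mod 15)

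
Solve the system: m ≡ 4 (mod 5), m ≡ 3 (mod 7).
M = 5 × 7 = 35. M₁ = 7, y₁ ≡ 3 (mod 5). M₂ = 5, y₂ ≡ 3 (mod 7). m = 4×7×3 + 3×5×3 ≡ 24 (mod 35)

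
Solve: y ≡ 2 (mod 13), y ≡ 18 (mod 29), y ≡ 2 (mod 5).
M = 13 × 29 × 5 = 1885. M₁ = 145, y₁ ≡ 7 (mod 13). M₂ = 65, y₂ ≡ 25 (mod 29). M₃ = 377, y₃ ≡ 3 (mod 5). y = 2×145×7 + 18×65×25 + 2×377×3 ≡ 1497 (mod 1885)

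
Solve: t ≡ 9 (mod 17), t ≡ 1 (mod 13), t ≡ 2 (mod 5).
M = 17 × 13 × 5 = 1105. M₁ = 65, y₁ ≡ 11 (mod 17). M₂ = 85, y₂ ≡ 2 (mod 13). M₃ = 221, y₃ ≡ 1 (mod 5). t = 9×65×11 + 1×85×2 + 2×221×1 ≡ 417 (mod 1105)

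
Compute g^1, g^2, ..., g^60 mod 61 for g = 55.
55^1, 55^2, ..., 55^{60} mod 61: [55, 36, 28, 15, 32, 52, 54, 42, 53, 48, 17, 20, 2, 49, 11, 56, 30, 3, 43, 47, 23, 45, 35, 34, 40, 4, 37, 22, 51, 60, 6, 25, 33, 46, 29, 9, 7, 19, 8, 13, 44, 41, 59, 12, 50, 5, 31, 58, 18, 14, 38, 16, 26, 27, 21, 57, 24, 39, 10, 1]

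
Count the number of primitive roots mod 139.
A prime p has φ(p-1) primitive roots; here φ(138) = 44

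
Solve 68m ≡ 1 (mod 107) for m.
Since 107 is prime, by Fermat 68^(-1) ≡ 68^{105} ≡ 96 (mod 107). Verify: 68 × 96 = 6528 ≡ 1 (mod 107)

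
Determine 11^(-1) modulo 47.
Since 47 is prime, by Fermat 11^(-1) ≡ 11^{45} ≡ 30 (mod 47). Verify: 11 × 30 = 330 ≡ 1 (mod 47)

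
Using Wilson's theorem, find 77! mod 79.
(78)! = (77)! × (78) ≡ -1 (mod 79). So (77)! ≡ -1 × (78)^(-1) ≡ (-1)×(-1) = 1 (mod 79)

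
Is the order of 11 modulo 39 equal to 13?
Powers of 11 mod 39: 11^1≡11, 11^2≡4, 11^3≡5, 11^4≡16, 11^5≡20, 11^6≡25, 11^7≡2, 11^8≡22, 11^9≡8, 11^10≡10, 11^11≡32, 11^12≡1. Already 11^12≡1, so the order is 12 < 13. No, the actual order is 12.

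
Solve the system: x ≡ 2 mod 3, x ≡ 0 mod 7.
M = 3 × 7 = 21. M₁ = 7, y₁ ≡ 1 mod 3. M₂ = 3, y₂ ≡ 5 mod 7. x = 2×7×1 + 0×3×5 ≡ 14 mod 21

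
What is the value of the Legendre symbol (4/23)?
(4/23) = 4^{11} mod 23 = 1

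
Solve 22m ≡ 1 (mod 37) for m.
Since 37 is prime, by Fermat 22^(-1) ≡ 22^{35} ≡ 32 (mod 37). Verify: 22 × 32 = 704 ≡ 1 (mod 37)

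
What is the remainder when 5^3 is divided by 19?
5^{3} = 125 ≡ 11 (mod 19)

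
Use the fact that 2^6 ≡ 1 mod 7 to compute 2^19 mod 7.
By Fermat: 2^{6} ≡ 1 mod 7. 19 = 3×6 + 1. So 2^{19} ≡ 2^{1} ≡ 2 mod 7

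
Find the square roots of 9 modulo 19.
The square roots of 9 mod 19 are 16 and 3. Verify: 16² = 256 ≡ 9 (mod 19)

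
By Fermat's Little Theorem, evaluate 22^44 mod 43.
By Fermat: 22^{42} ≡ 1 mod 43. So 22^{44} = 22^{42} · 22^{2} ≡ 22^{2} ≡ 11 mod 43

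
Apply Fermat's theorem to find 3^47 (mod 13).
By Fermat: 3^{12} ≡ 1 (mod 13). 47 = 3×12 + 11. So 3^{47} ≡ 3^{11} ≡ 9 (mod 13)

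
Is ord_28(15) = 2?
Powers of 15 mod 28: 15^1≡15, 15^2≡1. First k with 15^k≡1 is k=2. Yes, ord_28(15) = 2.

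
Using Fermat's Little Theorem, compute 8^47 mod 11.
By Fermat: 8^{10} ≡ 1 mod 11. 47 = 4×10 + 7. So 8^{47} ≡ 8^{7} ≡ 2 mod 11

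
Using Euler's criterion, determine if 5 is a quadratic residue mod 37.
By Euler's criterion: 5^{18} ≡ 36 (mod 37). Since this equals -1 (≡ 36), 5 is not a QR.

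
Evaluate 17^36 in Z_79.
By repeated squaring mod 79: 17^{1}≡17, 17^{2}≡52, 17^{4}≡18, 17^{8}≡8, 17^{16}≡64, 17^{32}≡67. Then 17^{36} = 17^{32+4} ≡ 67 × 18 ≡ 21 mod 79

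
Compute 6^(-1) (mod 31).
Since 31 is prime, by Fermat 6^(-1) ≡ 6^{29} ≡ 26 (mod 31). Verify: 6 × 26 = 156 ≡ 1 (mod 31)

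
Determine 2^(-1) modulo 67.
Since 67 is prime, by Fermat 2^(-1) ≡ 2^{65} ≡ 34 (mod 67). Verify: 2 × 34 = 68 ≡ 1 (mod 67)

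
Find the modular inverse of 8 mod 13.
Since 13 is prime, by Fermat 8^(-1) ≡ 8^{11} ≡ 5 (mod 13). Verify: 8 × 5 = 40 ≡ 1 (mod 13)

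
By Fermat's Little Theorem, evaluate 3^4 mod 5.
By Fermat's Little Theorem, 3^{4} ≡ 1 mod 5 since 5 is prime and gcd(3, 5) = 1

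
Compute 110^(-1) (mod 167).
Since 167 is prime, by Fermat 110^(-1) ≡ 110^{165} ≡ 41 (mod 167). Verify: 110 × 41 = 4510 ≡ 1 (mod 167)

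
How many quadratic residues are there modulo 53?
For prime 53, there are (p-1)/2 = (53-1)/2 = 26 quadratic residues (excluding 0).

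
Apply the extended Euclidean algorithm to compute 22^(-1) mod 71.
Extended GCD: 22(-29) + 71(9) = 1. So 22^(-1) ≡ -29 ≡ 42 mod 71. Verify: 22 × 42 = 924 ≡ 1 mod 71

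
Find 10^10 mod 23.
By repeated squaring mod 23: 10^{1}≡10, 10^{2}≡8, 10^{4}≡18, 10^{8}≡2. Then 10^{10} = 10^{8+2} ≡ 2 × 8 ≡ 16 mod 23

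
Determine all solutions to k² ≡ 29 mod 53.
The square roots of 29 mod 53 are 33 and 20. Verify: 33² = 1089 ≡ 29 mod 53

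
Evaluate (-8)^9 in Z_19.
By repeated squaring mod 19: (-8)^{1}≡11, (-8)^{2}≡7, (-8)^{4}≡11, (-8)^{8}≡7. Then (-8)^{9} = (-8)^{8+1} ≡ 7 × 11 ≡ 1 mod 19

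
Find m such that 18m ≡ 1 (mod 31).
Since 31 is prime, by Fermat 18^(-1) ≡ 18^{29} ≡ 19 (mod 31). Verify: 18 × 19 = 342 ≡ 1 (mod 31)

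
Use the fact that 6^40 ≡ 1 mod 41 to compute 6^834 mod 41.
By Fermat: 6^{40} ≡ 1 mod 41. 834 ≡ 34 mod 40. So 6^{834} ≡ 6^{34} ≡ 20 mod 41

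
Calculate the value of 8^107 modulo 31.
Using Fermat: 8^{30} ≡ 1 (mod 31). 107 ≡ 17 (mod 30). So 8^{107} ≡ 8^{17} ≡ 2 (mod 31)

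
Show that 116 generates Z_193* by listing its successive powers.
116^1, 116^2, ..., 116^{192} mod 193: [116, 139, 105, 21, 120, 24, 82, 55, 11, 118, 178, 190, 38, 162, 71, 130, 26, 121, 140, 28, 160, 32, 45, 9, 79, 93, 173, 189, 115, 23, 159, 109, 99, 97, 58, 166, 149, 107, 60, 12, 41, 124, 102, 59, 89, 95, 19, 81, 132, 65, 13, 157, 70, 14, 80, 16, 119, 101, 136, 143, 183, 191, 154, 108, 176, 151, 146, 145, 29, 83, 171, 150, 30, 6, 117, 62, 51, 126, 141, 144, 106, 137, 66, 129, 103, 175, 35, 7, 40, 8, 156, 147, 68, 168, 188, 192, 77, 54, 88, 172, 73, 169, 111, 138, 182, 75, 15, 3, 155, 31, 122, 63, 167, 72, 53, 165, 33, 161, 148, 184, 114, 100, 20, 4, 78, 170, 34, 84, 94, 96, 135, 27, 44, 86, 133, 181, 152, 69, 91, 134, 104, 98, 174, 112, 61, 128, 180, 36, 123, 179, 113, 177, 74, 92, 57, 50, 10, 2, 39, 85, 17, 42, 47, 48, 164, 110, 22, 43, 163, 187, 76, 131, 142, 67, 52, 49, 87, 56, 127, 64, 90, 18, 158, 186, 153, 185, 37, 46, 125, 25, 5, 1]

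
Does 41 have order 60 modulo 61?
41^{10} ≡ 1 (mod 61) and 10 < 60, so ord_61(41) = 10 ≠ 60 and 41 is not a primitive root.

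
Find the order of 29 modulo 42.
Powers of 29 mod 42: 29^1≡29, 29^2≡1. Order = 2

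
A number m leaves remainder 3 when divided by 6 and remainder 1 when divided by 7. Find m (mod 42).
M = 6 × 7 = 42. M₁ = 7, y₁ ≡ 1 (mod 6). M₂ = 6, y₂ ≡ 6 (mod 7). m = 3×7×1 + 1×6×6 ≡ 15 (mod 42)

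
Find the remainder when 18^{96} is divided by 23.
By Fermat: 18^{22} ≡ 1 mod 23. 96 = 4×22 + 8. So 18^{96} ≡ 18^{8} ≡ 16 mod 23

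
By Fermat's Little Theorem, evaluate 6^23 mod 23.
By Fermat: 6^{22} ≡ 1 (mod 23). So 6^{23} = 6^{22} · 6^{1} ≡ 6^{1} ≡ 6 (mod 23)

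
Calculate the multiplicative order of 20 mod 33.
Powers of 20 mod 33: 20^1≡20, 20^2≡4, 20^3≡14, 20^4≡16, 20^5≡23, 20^6≡31, 20^7≡26, 20^8≡25, 20^9≡5, 20^10≡1. So the order of 20 is 10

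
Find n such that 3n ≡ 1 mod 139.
Since 139 is prime, by Fermat 3^(-1) ≡ 3^{137} ≡ 93 mod 139. Verify: 3 × 93 = 279 ≡ 1 mod 139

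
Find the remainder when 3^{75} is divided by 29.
By Fermat: 3^{28} ≡ 1 mod 29. 75 = 2×28 + 19. So 3^{75} ≡ 3^{19} ≡ 18 mod 29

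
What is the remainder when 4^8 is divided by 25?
By repeated squaring mod 25: 4^{1}≡4, 4^{2}≡16, 4^{4}≡6, 4^{8}≡11. So 4^{8} ≡ 11 mod 25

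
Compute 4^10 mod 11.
Using Fermat: 4^{10} ≡ 1 (mod 11). 10 ≡ 0 (mod 10). So 4^{10} ≡ 4^{0} ≡ 1 (mod 11)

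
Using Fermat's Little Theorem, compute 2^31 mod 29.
By Fermat: 2^{28} ≡ 1 mod 29. So 2^{31} = 2^{28} · 2^{3} ≡ 2^{3} ≡ 8 mod 29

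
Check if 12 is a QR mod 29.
By Euler's criterion: 12^{14} ≡ 28 (mod 29). Since this equals -1 (≡ 28), 12 is not a QR.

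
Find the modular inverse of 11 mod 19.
Since 19 is prime, by Fermat 11^(-1) ≡ 11^{17} ≡ 7 (mod 19). Verify: 11 × 7 = 77 ≡ 1 (mod 19)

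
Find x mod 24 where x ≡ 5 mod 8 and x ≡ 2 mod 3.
M = 8 × 3 = 24. M₁ = 3, y₁ ≡ 3 mod 8. M₂ = 8, y₂ ≡ 2 mod 3. x = 5×3×3 + 2×8×2 ≡ 5 mod 24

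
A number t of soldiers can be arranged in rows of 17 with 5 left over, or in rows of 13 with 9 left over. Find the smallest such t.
M = 17 × 13 = 221. M₁ = 13, y₁ ≡ 4 mod 17. M₂ = 17, y₂ ≡ 10 mod 13. t = 5×13×4 + 9×17×10 ≡ 22 mod 221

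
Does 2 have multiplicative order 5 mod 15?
Powers of 2 mod 15: 2^1≡2, 2^2≡4, 2^3≡8, 2^4≡1. Already 2^4≡1, so the order is 4 < 5. No, the actual order is 4.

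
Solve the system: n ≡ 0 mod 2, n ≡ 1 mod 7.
M = 2 × 7 = 14. M₁ = 7, y₁ ≡ 1 mod 2. M₂ = 2, y₂ ≡ 4 mod 7. n = 0×7×1 + 1×2×4 ≡ 8 mod 14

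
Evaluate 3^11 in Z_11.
Using Fermat: 3^{10} ≡ 1 mod 11. 11 ≡ 1 mod 10. So 3^{11} ≡ 3^{1} ≡ 3 mod 11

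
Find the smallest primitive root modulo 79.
g = 3. Powers: [3, 9, 27, 2, 6, 18, ...] generates all 78 non-zero residues.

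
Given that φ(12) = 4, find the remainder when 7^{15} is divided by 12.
By Euler: 7^{4} ≡ 1 mod 12 since gcd(7, 12) = 1. 15 = 3×4 + 3. So 7^{15} ≡ 7^{3} ≡ 7 mod 12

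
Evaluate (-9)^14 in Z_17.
By repeated squaring (mod 17): (-9)^{1}≡8, (-9)^{2}≡13, (-9)^{4}≡16, (-9)^{8}≡1. Then (-9)^{14} = (-9)^{8+4+2} ≡ 1 × 16 × 13 ≡ 4 (mod 17)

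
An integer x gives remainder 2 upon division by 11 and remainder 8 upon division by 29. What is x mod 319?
M = 11 × 29 = 319. M₁ = 29, y₁ ≡ 8 mod 11. M₂ = 11, y₂ ≡ 8 mod 29. x = 2×29×8 + 8×11×8 ≡ 211 mod 319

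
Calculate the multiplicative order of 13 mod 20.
Powers of 13 mod 20: 13^1≡13, 13^2≡9, 13^3≡17, 13^4≡1. ord_20(13) = 4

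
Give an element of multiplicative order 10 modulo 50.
9 has order 10 mod 50 since 9^{10} ≡ 1 mod 50 and no smaller power works.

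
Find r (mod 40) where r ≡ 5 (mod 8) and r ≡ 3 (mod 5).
M = 8 × 5 = 40. M₁ = 5, y₁ ≡ 5 (mod 8). M₂ = 8, y₂ ≡ 2 (mod 5). r = 5×5×5 + 3×8×2 ≡ 13 (mod 40)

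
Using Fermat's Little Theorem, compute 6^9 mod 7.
By Fermat: 6^{6} ≡ 1 (mod 7). So 6^{9} = 6^{6} · 6^{3} ≡ 6^{3} ≡ 6 (mod 7)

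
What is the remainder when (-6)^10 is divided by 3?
By repeated squaring mod 3: (-6)^{1}≡0, (-6)^{2}≡0, (-6)^{4}≡0, (-6)^{8}≡0. Then (-6)^{10} = (-6)^{8+2} ≡ 0 × 0 ≡ 0 mod 3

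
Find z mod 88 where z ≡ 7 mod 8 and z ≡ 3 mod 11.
M = 8 × 11 = 88. M₁ = 11, y₁ ≡ 3 mod 8. M₂ = 8, y₂ ≡ 7 mod 11. z = 7×11×3 + 3×8×7 ≡ 47 mod 88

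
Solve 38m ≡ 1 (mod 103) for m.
Since 103 is prime, by Fermat 38^(-1) ≡ 38^{101} ≡ 19 (mod 103). Verify: 38 × 19 = 722 ≡ 1 (mod 103)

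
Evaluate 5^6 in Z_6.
By repeated squaring (mod 6): 5^{1}≡5, 5^{2}≡1, 5^{4}≡1. Then 5^{6} = 5^{4+2} ≡ 1 × 1 ≡ 1 (mod 6)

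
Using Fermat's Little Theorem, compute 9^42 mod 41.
By Fermat: 9^{40} ≡ 1 mod 41. So 9^{42} = 9^{40} · 9^{2} ≡ 9^{2} ≡ 40 mod 41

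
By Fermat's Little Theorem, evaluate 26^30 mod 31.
By Fermat's Little Theorem, 26^{30} ≡ 1 mod 31 since 31 is prime and gcd(26, 31) = 1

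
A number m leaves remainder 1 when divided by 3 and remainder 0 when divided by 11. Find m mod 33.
M = 3 × 11 = 33. M₁ = 11, y₁ ≡ 2 mod 3. M₂ = 3, y₂ ≡ 4 mod 11. m = 1×11×2 + 0×3×4 ≡ 22 mod 33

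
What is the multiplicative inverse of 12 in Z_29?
Since 29 is prime, by Fermat 12^(-1) ≡ 12^{27} ≡ 17 mod 29. Verify: 12 × 17 = 204 ≡ 1 mod 29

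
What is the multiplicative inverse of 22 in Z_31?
Since 31 is prime, by Fermat 22^(-1) ≡ 22^{29} ≡ 24 mod 31. Verify: 22 × 24 = 528 ≡ 1 mod 31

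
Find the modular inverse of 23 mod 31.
Since 31 is prime, by Fermat 23^(-1) ≡ 23^{29} ≡ 27 (mod 31). Verify: 23 × 27 = 621 ≡ 1 (mod 31)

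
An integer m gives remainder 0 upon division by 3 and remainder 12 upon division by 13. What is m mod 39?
M = 3 × 13 = 39. M₁ = 13, y₁ ≡ 1 mod 3. M₂ = 3, y₂ ≡ 9 mod 13. m = 0×13×1 + 12×3×9 ≡ 12 mod 39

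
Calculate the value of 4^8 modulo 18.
By repeated squaring (mod 18): 4^{1}≡4, 4^{2}≡16, 4^{4}≡4, 4^{8}≡16. So 4^{8} ≡ 16 (mod 18)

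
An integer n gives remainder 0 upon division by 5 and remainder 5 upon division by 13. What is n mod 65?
M = 5 × 13 = 65. M₁ = 13, y₁ ≡ 2 mod 5. M₂ = 5, y₂ ≡ 8 mod 13. n = 0×13×2 + 5×5×8 ≡ 5 mod 65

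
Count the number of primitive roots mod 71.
Number of primitive roots mod 71 = φ(p-1) = φ(70) = 24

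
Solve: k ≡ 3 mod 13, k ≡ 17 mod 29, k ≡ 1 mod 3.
M = 13 × 29 × 3 = 1131. M₁ = 87, y₁ ≡ 3 mod 13. M₂ = 39, y₂ ≡ 3 mod 29. M₃ = 377, y₃ ≡ 2 mod 3. k = 3×87×3 + 17×39×3 + 1×377×2 ≡ 133 mod 1131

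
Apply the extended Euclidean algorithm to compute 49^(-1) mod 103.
Extended GCD: 49(-21) + 103(10) = 1. So 49^(-1) ≡ -21 ≡ 82 mod 103. Verify: 49 × 82 = 4018 ≡ 1 mod 103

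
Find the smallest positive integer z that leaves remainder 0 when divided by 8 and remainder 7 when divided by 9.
M = 8 × 9 = 72. M₁ = 9, y₁ ≡ 1 mod 8. M₂ = 8, y₂ ≡ 8 mod 9. z = 0×9×1 + 7×8×8 ≡ 16 mod 72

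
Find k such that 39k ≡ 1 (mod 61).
Since 61 is prime, by Fermat 39^(-1) ≡ 39^{59} ≡ 36 (mod 61). Verify: 39 × 36 = 1404 ≡ 1 (mod 61)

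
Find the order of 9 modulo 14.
Powers of 9 mod 14: 9^1≡9, 9^2≡11, 9^3≡1. ord_14(9) = 3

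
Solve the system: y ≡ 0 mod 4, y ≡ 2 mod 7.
M = 4 × 7 = 28. M₁ = 7, y₁ ≡ 3 mod 4. M₂ = 4, y₂ ≡ 2 mod 7. y = 0×7×3 + 2×4×2 ≡ 16 mod 28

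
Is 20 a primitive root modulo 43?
ord_43(20) divides 42. For each prime q|42: 20^{21}≡42, 20^{14}≡36, 20^{6}≡4, none ≡ 1. So 20 has order 42 and is a primitive root mod 43.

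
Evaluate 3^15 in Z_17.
By repeated squaring (mod 17): 3^{1}≡3, 3^{2}≡9, 3^{4}≡13, 3^{8}≡16. Then 3^{15} = 3^{8+4+2+1} ≡ 16 × 13 × 9 × 3 ≡ 6 (mod 17)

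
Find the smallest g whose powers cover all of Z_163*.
g = 2. For each prime q|162: 2^{81}≡162, 2^{54}≡104, none ≡ 1, so ord_163(2) = 162 and 2 is a primitive root.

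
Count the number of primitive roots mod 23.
Number of primitive roots mod 23 = φ(p-1) = φ(22) = 10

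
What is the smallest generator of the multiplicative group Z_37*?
g = 2. For each prime q|36: 2^{18}≡36, 2^{12}≡26, none ≡ 1, so ord_37(2) = 36 and 2 is a primitive root.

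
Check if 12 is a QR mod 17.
By Euler's criterion: 12^{8} ≡ 16 mod 17. Since this equals -1 (≡ 16), 12 is not a QR.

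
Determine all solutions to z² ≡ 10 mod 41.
The square roots of 10 mod 41 are 16 and 25. Verify: 16² = 256 ≡ 10 mod 41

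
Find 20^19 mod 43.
By repeated squaring mod 43: 20^{1}≡20, 20^{2}≡13, 20^{4}≡40, 20^{8}≡9, 20^{16}≡38. Then 20^{19} = 20^{16+2+1} ≡ 38 × 13 × 20 ≡ 33 mod 43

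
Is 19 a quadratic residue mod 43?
By Euler's criterion: 19^{21} ≡ 42 (mod 43). Since this equals -1 (≡ 42), 19 is not a QR.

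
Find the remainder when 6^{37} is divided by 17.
By Fermat: 6^{16} ≡ 1 mod 17. 37 = 2×16 + 5. So 6^{37} ≡ 6^{5} ≡ 7 mod 17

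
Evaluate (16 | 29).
(16/29) = 16^{14} mod 29 = 1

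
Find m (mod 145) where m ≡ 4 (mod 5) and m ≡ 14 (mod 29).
M = 5 × 29 = 145. M₁ = 29, y₁ ≡ 4 (mod 5). M₂ = 5, y₂ ≡ 6 (mod 29). m = 4×29×4 + 14×5×6 ≡ 14 (mod 145)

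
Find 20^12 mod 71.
By repeated squaring mod 71: 20^{1}≡20, 20^{2}≡45, 20^{4}≡37, 20^{8}≡20. Then 20^{12} = 20^{8+4} ≡ 20 × 37 ≡ 30 mod 71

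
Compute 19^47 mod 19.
By repeated squaring (mod 19): 19^{1}≡0, 19^{2}≡0, 19^{4}≡0, 19^{8}≡0, 19^{16}≡0, 19^{32}≡0. Then 19^{47} = 19^{32+8+4+2+1} ≡ 0 × 0 × 0 × 0 × 0 ≡ 0 (mod 19)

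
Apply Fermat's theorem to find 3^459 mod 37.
By Fermat: 3^{36} ≡ 1 mod 37. 459 ≡ 27 mod 36. So 3^{459} ≡ 3^{27} ≡ 36 mod 37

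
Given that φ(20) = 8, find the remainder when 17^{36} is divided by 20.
By Euler: 17^{8} ≡ 1 mod 20 since gcd(17, 20) = 1. 36 = 4×8 + 4. So 17^{36} ≡ 17^{4} ≡ 1 mod 20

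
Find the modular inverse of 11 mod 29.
Since 29 is prime, by Fermat 11^(-1) ≡ 11^{27} ≡ 8 mod 29. Verify: 11 × 8 = 88 ≡ 1 mod 29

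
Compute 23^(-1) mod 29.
Since 29 is prime, by Fermat 23^(-1) ≡ 23^{27} ≡ 24 mod 29. Verify: 23 × 24 = 552 ≡ 1 mod 29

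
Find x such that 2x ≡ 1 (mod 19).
Since 19 is prime, by Fermat 2^(-1) ≡ 2^{17} ≡ 10 (mod 19). Verify: 2 × 10 = 20 ≡ 1 (mod 19)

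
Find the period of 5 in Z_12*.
Powers of 5 mod 12: 5^1≡5, 5^2≡1. Order = 2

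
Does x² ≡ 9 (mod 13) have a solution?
By Euler's criterion: 9^{6} ≡ 1 (mod 13). Since this equals 1, 9 is a QR.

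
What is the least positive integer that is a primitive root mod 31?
g = 3. For each prime q|30: 3^{15}≡30, 3^{10}≡25, 3^{6}≡16, none ≡ 1, so ord_31(3) = 30 and 3 is a primitive root.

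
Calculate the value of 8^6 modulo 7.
Using Fermat: 8^{6} ≡ 1 mod 7. 6 ≡ 0 mod 6. So 8^{6} ≡ 8^{0} ≡ 1 mod 7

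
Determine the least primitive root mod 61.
g = 2. For each prime q|60: 2^{30}≡60, 2^{20}≡47, 2^{12}≡9, none ≡ 1, so ord_61(2) = 60 and 2 is a primitive root.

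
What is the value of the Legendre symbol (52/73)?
(52/73) = 52^{36} mod 73 = -1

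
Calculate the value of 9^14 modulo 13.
Using Fermat: 9^{12} ≡ 1 (mod 13). 14 ≡ 2 (mod 12). So 9^{14} ≡ 9^{2} ≡ 3 (mod 13)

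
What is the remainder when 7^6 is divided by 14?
By repeated squaring mod 14: 7^{1}≡7, 7^{2}≡7, 7^{4}≡7. Then 7^{6} = 7^{4+2} ≡ 7 × 7 ≡ 7 mod 14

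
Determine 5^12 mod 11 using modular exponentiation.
Using Fermat: 5^{10} ≡ 1 mod 11. 12 ≡ 2 mod 10. So 5^{12} ≡ 5^{2} ≡ 3 mod 11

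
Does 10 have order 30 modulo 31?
10^{15} ≡ 1 mod 31 and 15 < 30, so ord_31(10) = 15 ≠ 30 and 10 is not a primitive root.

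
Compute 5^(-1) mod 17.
Since 17 is prime, by Fermat 5^(-1) ≡ 5^{15} ≡ 7 mod 17. Verify: 5 × 7 = 35 ≡ 1 mod 17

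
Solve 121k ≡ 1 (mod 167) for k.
Since 167 is prime, by Fermat 121^(-1) ≡ 121^{165} ≡ 98 (mod 167). Verify: 121 × 98 = 11858 ≡ 1 (mod 167)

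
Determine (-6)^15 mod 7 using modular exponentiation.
Using Fermat: (-6)^{6} ≡ 1 mod 7. 15 ≡ 3 mod 6. So (-6)^{15} ≡ (-6)^{3} ≡ 1 mod 7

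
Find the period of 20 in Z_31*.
Powers of 20 mod 31: 20^1≡20, 20^2≡28, 20^3≡2, 20^4≡9, 20^5≡25, 20^6≡4, 20^7≡18, 20^8≡19, 20^9≡8, 20^10≡5, 20^11≡7, 20^12≡16, 20^13≡10, 20^14≡14, 20^15≡1. Order = 15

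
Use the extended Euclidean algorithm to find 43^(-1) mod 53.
Extended GCD: 43(-16) + 53(13) = 1. So 43^(-1) ≡ -16 ≡ 37 mod 53. Verify: 43 × 37 = 1591 ≡ 1 mod 53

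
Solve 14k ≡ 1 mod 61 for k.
Since 61 is prime, by Fermat 14^(-1) ≡ 14^{59} ≡ 48 mod 61. Verify: 14 × 48 = 672 ≡ 1 mod 61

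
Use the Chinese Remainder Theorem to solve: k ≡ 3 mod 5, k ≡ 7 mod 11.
M = 5 × 11 = 55. M₁ = 11, y₁ ≡ 1 mod 5. M₂ = 5, y₂ ≡ 9 mod 11. k = 3×11×1 + 7×5×9 ≡ 18 mod 55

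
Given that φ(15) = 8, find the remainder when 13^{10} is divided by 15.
By Euler: 13^{8} ≡ 1 (mod 15) since gcd(13, 15) = 1. 10 = 1×8 + 2. So 13^{10} ≡ 13^{2} ≡ 4 (mod 15)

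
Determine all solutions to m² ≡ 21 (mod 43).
The square roots of 21 mod 43 are 35 and 8. Verify: 35² = 1225 ≡ 21 (mod 43)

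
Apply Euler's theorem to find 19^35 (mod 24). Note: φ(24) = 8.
By Euler: 19^{8} ≡ 1 (mod 24) since gcd(19, 24) = 1. 35 = 4×8 + 3. So 19^{35} ≡ 19^{3} ≡ 19 (mod 24)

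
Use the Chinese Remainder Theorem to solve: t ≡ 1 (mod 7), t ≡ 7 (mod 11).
M = 7 × 11 = 77. M₁ = 11, y₁ ≡ 2 (mod 7). M₂ = 7, y₂ ≡ 8 (mod 11). t = 1×11×2 + 7×7×8 ≡ 29 (mod 77)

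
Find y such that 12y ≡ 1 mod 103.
Since 103 is prime, by Fermat 12^(-1) ≡ 12^{101} ≡ 43 mod 103. Verify: 12 × 43 = 516 ≡ 1 mod 103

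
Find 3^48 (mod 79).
By repeated squaring (mod 79): 3^{1}≡3, 3^{2}≡9, 3^{4}≡2, 3^{8}≡4, 3^{16}≡16, 3^{32}≡19. Then 3^{48} = 3^{32+16} ≡ 19 × 16 ≡ 67 (mod 79)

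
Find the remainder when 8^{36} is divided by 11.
By Fermat: 8^{10} ≡ 1 (mod 11). 36 = 3×10 + 6. So 8^{36} ≡ 8^{6} ≡ 3 (mod 11)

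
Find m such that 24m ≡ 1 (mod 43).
Since 43 is prime, by Fermat 24^(-1) ≡ 24^{41} ≡ 9 (mod 43). Verify: 24 × 9 = 216 ≡ 1 (mod 43)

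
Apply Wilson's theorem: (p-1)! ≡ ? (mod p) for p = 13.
By Wilson's theorem, (12)! ≡ -1 ≡ 12 mod 13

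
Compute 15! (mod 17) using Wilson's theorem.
(16)! = (15)! × (16) ≡ -1 (mod 17). So (15)! ≡ -1 × (16)^(-1) ≡ (-1)×(-1) = 1 (mod 17)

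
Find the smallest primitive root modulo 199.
g = 3. For each prime q|198: 3^{99}≡198, 3^{66}≡106, 3^{18}≡125, none ≡ 1, so ord_199(3) = 198 and 3 is a primitive root.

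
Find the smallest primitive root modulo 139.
g = 2. For each prime q|138: 2^{69}≡138, 2^{46}≡96, 2^{6}≡64, none ≡ 1, so ord_139(2) = 138 and 2 is a primitive root.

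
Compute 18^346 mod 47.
Using Fermat: 18^{46} ≡ 1 (mod 47). 346 ≡ 24 (mod 46). So 18^{346} ≡ 18^{24} ≡ 18 (mod 47)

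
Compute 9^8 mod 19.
By repeated squaring mod 19: 9^{1}≡9, 9^{2}≡5, 9^{4}≡6, 9^{8}≡17. So 9^{8} ≡ 17 mod 19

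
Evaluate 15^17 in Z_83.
By repeated squaring mod 83: 15^{1}≡15, 15^{2}≡59, 15^{4}≡78, 15^{8}≡25, 15^{16}≡44. Then 15^{17} = 15^{16+1} ≡ 44 × 15 ≡ 79 mod 83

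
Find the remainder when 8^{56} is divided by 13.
By Fermat: 8^{12} ≡ 1 mod 13. 56 = 4×12 + 8. So 8^{56} ≡ 8^{8} ≡ 1 mod 13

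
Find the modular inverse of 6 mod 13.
Since 13 is prime, by Fermat 6^(-1) ≡ 6^{11} ≡ 11 mod 13. Verify: 6 × 11 = 66 ≡ 1 mod 13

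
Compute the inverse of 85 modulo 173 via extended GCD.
Extended GCD: 85(57) + 173(-28) = 1. So 85^(-1) ≡ 57 mod 173. Verify: 85 × 57 = 4845 ≡ 1 mod 173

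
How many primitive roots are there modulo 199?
Number of primitive roots mod 199 = φ(p-1) = φ(198) = 60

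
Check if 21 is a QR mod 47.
By Euler's criterion: 21^{23} ≡ 1 (mod 47). Since this equals 1, 21 is a QR.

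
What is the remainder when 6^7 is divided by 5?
Using Fermat: 6^{4} ≡ 1 (mod 5). 7 ≡ 3 (mod 4). So 6^{7} ≡ 6^{3} ≡ 1 (mod 5)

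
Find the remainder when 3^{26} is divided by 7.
By Fermat: 3^{6} ≡ 1 (mod 7). 26 = 4×6 + 2. So 3^{26} ≡ 3^{2} ≡ 2 (mod 7)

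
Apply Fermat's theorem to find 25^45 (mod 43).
By Fermat: 25^{42} ≡ 1 (mod 43). So 25^{45} = 25^{42} · 25^{3} ≡ 25^{3} ≡ 16 (mod 43)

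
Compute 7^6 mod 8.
By repeated squaring (mod 8): 7^{1}≡7, 7^{2}≡1, 7^{4}≡1. Then 7^{6} = 7^{4+2} ≡ 1 × 1 ≡ 1 (mod 8)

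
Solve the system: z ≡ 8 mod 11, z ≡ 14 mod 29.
M = 11 × 29 = 319. M₁ = 29, y₁ ≡ 8 mod 11. M₂ = 11, y₂ ≡ 8 mod 29. z = 8×29×8 + 14×11×8 ≡ 217 mod 319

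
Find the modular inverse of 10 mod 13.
Since 13 is prime, by Fermat 10^(-1) ≡ 10^{11} ≡ 4 (mod 13). Verify: 10 × 4 = 40 ≡ 1 (mod 13)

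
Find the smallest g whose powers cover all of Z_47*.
g = 5. Powers: [5, 25, 31, 14, 23, 21, 11, 8, ...] generates all 46 non-zero residues.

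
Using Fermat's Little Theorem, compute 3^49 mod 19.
By Fermat: 3^{18} ≡ 1 (mod 19). 49 = 2×18 + 13. So 3^{49} ≡ 3^{13} ≡ 14 (mod 19)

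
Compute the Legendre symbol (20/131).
(20/131) = 20^{65} mod 131 = 1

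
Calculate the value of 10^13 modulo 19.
By repeated squaring mod 19: 10^{1}≡10, 10^{2}≡5, 10^{4}≡6, 10^{8}≡17. Then 10^{13} = 10^{8+4+1} ≡ 17 × 6 × 10 ≡ 13 mod 19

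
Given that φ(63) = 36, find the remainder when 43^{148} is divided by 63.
By Euler: 43^{36} ≡ 1 (mod 63) since gcd(43, 63) = 1. 148 = 4×36 + 4. So 43^{148} ≡ 43^{4} ≡ 43 (mod 63)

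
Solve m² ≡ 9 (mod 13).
The square roots of 9 mod 13 are 3 and 10. Verify: 3² = 9 ≡ 9 (mod 13)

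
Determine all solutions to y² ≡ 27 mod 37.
The square roots of 27 mod 37 are 8 and 29. Verify: 8² = 64 ≡ 27 mod 37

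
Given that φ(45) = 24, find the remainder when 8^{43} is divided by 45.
By Euler: 8^{24} ≡ 1 mod 45 since gcd(8, 45) = 1. 43 = 1×24 + 19. So 8^{43} ≡ 8^{19} ≡ 17 mod 45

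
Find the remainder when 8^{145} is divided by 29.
By Fermat: 8^{28} ≡ 1 (mod 29). 145 = 5×28 + 5. So 8^{145} ≡ 8^{5} ≡ 27 (mod 29)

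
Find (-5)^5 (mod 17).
By repeated squaring (mod 17): (-5)^{1}≡12, (-5)^{2}≡8, (-5)^{4}≡13. Then (-5)^{5} = (-5)^{4+1} ≡ 13 × 12 ≡ 3 (mod 17)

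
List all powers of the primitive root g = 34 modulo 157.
34^1, 34^2, ..., 34^{156} mod 157: [34, 57, 54, 109, 95, 90, 77, 106, 150, 76, 72, 93, 22, 120, 155, 89, 43, 49, 96, 124, 134, 3, 102, 14, 5, 13, 128, 113, 74, 4, 136, 71, 59, 122, 66, 46, 151, 110, 129, 147, 131, 58, 88, 9, 149, 42, 15, 39, 70, 25, 65, 12, 94, 56, 20, 52, 41, 138, 139, 16, 73, 127, 79, 17, 107, 27, 133, 126, 45, 117, 53, 75, 38, 36, 125, 11, 60, 156, 123, 100, 103, 48, 62, 67, 80, 51, 7, 81, 85, 64, 135, 37, 2, 68, 114, 108, 61, 33, 23, 154, 55, 143, 152, 144, 29, 44, 83, 153, 21, 86, 98, 35, 91, 111, 6, 47, 28, 10, 26, 99, 69, 148, 8, 115, 142, 118, 87, 132, 92, 145, 63, 101, 137, 105, 116, 19, 18, 141, 84, 30, 78, 140, 50, 130, 24, 31, 112, 40, 104, 82, 119, 121, 32, 146, 97, 1]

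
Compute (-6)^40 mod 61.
By repeated squaring mod 61: (-6)^{1}≡55, (-6)^{2}≡36, (-6)^{4}≡15, (-6)^{8}≡42, (-6)^{16}≡56, (-6)^{32}≡25. Then (-6)^{40} = (-6)^{32+8} ≡ 25 × 42 ≡ 13 mod 61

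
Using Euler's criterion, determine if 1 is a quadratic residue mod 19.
By Euler's criterion: 1^{9} ≡ 1 (mod 19). Since this equals 1, 1 is a QR.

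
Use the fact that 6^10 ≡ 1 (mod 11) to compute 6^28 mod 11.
By Fermat: 6^{10} ≡ 1 (mod 11). 28 = 2×10 + 8. So 6^{28} ≡ 6^{8} ≡ 4 (mod 11)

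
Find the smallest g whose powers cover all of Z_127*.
g = 3. Powers: [3, 9, 27, 81, 116, 94, ...] generates all 126 non-zero residues.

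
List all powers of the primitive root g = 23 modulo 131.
23^1, 23^2, ..., 23^{130} mod 131: [23, 5, 115, 25, 51, 125, 124, 101, 96, 112, 87, 36, 42, 49, 79, 114, 2, 46, 10, 99, 50, 102, 119, 117, 71, 61, 93, 43, 72, 84, 98, 27, 97, 4, 92, 20, 67, 100, 73, 107, 103, 11, 122, 55, 86, 13, 37, 65, 54, 63, 8, 53, 40, 3, 69, 15, 83, 75, 22, 113, 110, 41, 26, 74, 130, 108, 126, 16, 106, 80, 6, 7, 30, 35, 19, 44, 95, 89, 82, 52, 17, 129, 85, 121, 32, 81, 29, 12, 14, 60, 70, 38, 88, 59, 47, 33, 104, 34, 127, 39, 111, 64, 31, 58, 24, 28, 120, 9, 76, 45, 118, 94, 66, 77, 68, 123, 78, 91, 128, 62, 116, 48, 56, 109, 18, 21, 90, 105, 57, 1]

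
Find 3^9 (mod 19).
By repeated squaring (mod 19): 3^{1}≡3, 3^{2}≡9, 3^{4}≡5, 3^{8}≡6. Then 3^{9} = 3^{8+1} ≡ 6 × 3 ≡ 18 (mod 19)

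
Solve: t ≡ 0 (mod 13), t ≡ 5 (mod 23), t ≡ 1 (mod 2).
M = 13 × 23 × 2 = 598. M₁ = 46, y₁ ≡ 2 (mod 13). M₂ = 26, y₂ ≡ 8 (mod 23). M₃ = 299, y₃ ≡ 1 (mod 2). t = 0×46×2 + 5×26×8 + 1×299×1 ≡ 143 (mod 598)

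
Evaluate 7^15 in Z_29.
By repeated squaring mod 29: 7^{1}≡7, 7^{2}≡20, 7^{4}≡23, 7^{8}≡7. Then 7^{15} = 7^{8+4+2+1} ≡ 7 × 23 × 20 × 7 ≡ 7 mod 29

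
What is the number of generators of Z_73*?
A prime p has φ(p-1) primitive roots; here φ(72) = 24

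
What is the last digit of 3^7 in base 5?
Using Fermat: 3^{4} ≡ 1 (mod 5). 7 ≡ 3 (mod 4). So 3^{7} ≡ 3^{3} ≡ 2 (mod 5)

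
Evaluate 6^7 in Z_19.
By repeated squaring (mod 19): 6^{1}≡6, 6^{2}≡17, 6^{4}≡4. Then 6^{7} = 6^{4+2+1} ≡ 4 × 17 × 6 ≡ 9 (mod 19)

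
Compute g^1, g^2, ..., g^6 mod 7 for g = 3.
3^1, 3^2, ..., 3^{6} mod 7: [3, 2, 6, 4, 5, 1]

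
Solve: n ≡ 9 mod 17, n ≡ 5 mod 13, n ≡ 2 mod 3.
M = 17 × 13 × 3 = 663. M₁ = 39, y₁ ≡ 7 mod 17. M₂ = 51, y₂ ≡ 12 mod 13. M₃ = 221, y₃ ≡ 2 mod 3. n = 9×39×7 + 5×51×12 + 2×221×2 ≡ 434 mod 663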